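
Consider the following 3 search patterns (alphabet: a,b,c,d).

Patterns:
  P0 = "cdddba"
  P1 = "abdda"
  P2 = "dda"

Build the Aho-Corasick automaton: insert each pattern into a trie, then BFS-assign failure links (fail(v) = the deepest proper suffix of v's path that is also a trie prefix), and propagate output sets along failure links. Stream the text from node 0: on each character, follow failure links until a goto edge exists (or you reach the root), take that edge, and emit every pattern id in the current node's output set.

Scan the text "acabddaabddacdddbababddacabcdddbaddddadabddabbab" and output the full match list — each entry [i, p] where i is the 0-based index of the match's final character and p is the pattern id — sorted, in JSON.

Construct AC machine:
Trie (insert patterns):
  n0 'ε': a→7 c→1 d→12
  n1 'c': d→2
  n2 'cd': d→3
  n3 'cdd': d→4
  n4 'cddd': b→5
  n5 'cdddb': a→6
  n6 'cdddba': ·  ←P0
  n7 'a': b→8
  n8 'ab': d→9
  n9 'abd': d→10
  n10 'abdd': a→11
  n11 'abdda': ·  ←P1
  n12 'd': d→13
  n13 'dd': a→14
  n14 'dda': ·  ←P2

Failure links (BFS by depth):
  fail(1) 'c': from fail(0)=0 chase 'c': 0 ⇒ 0;  out=∅∪out(0)=∅
  fail(7) 'a': from fail(0)=0 chase 'a': 0 ⇒ 0;  out=∅∪out(0)=∅
  fail(12) 'd': from fail(0)=0 chase 'd': 0 ⇒ 0;  out=∅∪out(0)=∅
  fail(2) 'cd': from fail(1)=0 chase 'd': 0 ⇒ 12;  out=∅∪out(12)=∅
  fail(8) 'ab': from fail(7)=0 chase 'b': 0 ⇒ 0;  out=∅∪out(0)=∅
  fail(13) 'dd': from fail(12)=0 chase 'd': 0 ⇒ 12;  out=∅∪out(12)=∅
  fail(3) 'cdd': from fail(2)=12 chase 'd': 12 ⇒ 13;  out=∅∪out(13)=∅
  fail(9) 'abd': from fail(8)=0 chase 'd': 0 ⇒ 12;  out=∅∪out(12)=∅
  fail(14) 'dda': from fail(13)=12 chase 'a': 12→0 ⇒ 7;  out={2}∪out(7)={2}
  fail(4) 'cddd': from fail(3)=13 chase 'd': 13→12 ⇒ 13;  out=∅∪out(13)=∅
  fail(10) 'abdd': from fail(9)=12 chase 'd': 12 ⇒ 13;  out=∅∪out(13)=∅
  fail(5) 'cdddb': from fail(4)=13 chase 'b': 13→12→0 ⇒ 0;  out=∅∪out(0)=∅
  fail(11) 'abdda': from fail(10)=13 chase 'a': 13 ⇒ 14;  out={1}∪out(14)={1,2}
  fail(6) 'cdddba': from fail(5)=0 chase 'a': 0 ⇒ 7;  out={0}∪out(7)={0}

Run:
[0] read 'a'  n0⇒n7
[1] read 'c'  n7⇒n1 ·f
[2] read 'a'  n1⇒n7 ·f
[3] read 'b'  n7⇒n8
[4] read 'd'  n8⇒n9
[5] read 'd'  n9⇒n10
[6] read 'a'  n10⇒n11  → match P1@[2:6],P2@[4:6]
[7] read 'a'  n11⇒n7 ·f
[8] read 'b'  n7⇒n8
[9] read 'd'  n8⇒n9
[10] read 'd'  n9⇒n10
[11] read 'a'  n10⇒n11  → match P1@[7:11],P2@[9:11]
[12] read 'c'  n11⇒n1 ·f
[13] read 'd'  n1⇒n2
[14] read 'd'  n2⇒n3
[15] read 'd'  n3⇒n4
[16] read 'b'  n4⇒n5
[17] read 'a'  n5⇒n6  → match P0@[12:17]
[18] read 'b'  n6⇒n8 ·f
[19] read 'a'  n8⇒n7 ·f
[20] read 'b'  n7⇒n8
[21] read 'd'  n8⇒n9
[22] read 'd'  n9⇒n10
[23] read 'a'  n10⇒n11  → match P1@[19:23],P2@[21:23]
[24] read 'c'  n11⇒n1 ·f
[25] read 'a'  n1⇒n7 ·f
[26] read 'b'  n7⇒n8
[27] read 'c'  n8⇒n1 ·f
[28] read 'd'  n1⇒n2
[29] read 'd'  n2⇒n3
[30] read 'd'  n3⇒n4
[31] read 'b'  n4⇒n5
[32] read 'a'  n5⇒n6  → match P0@[27:32]
[33] read 'd'  n6⇒n12 ·f
[34] read 'd'  n12⇒n13
[35] read 'd'  n13⇒n13 ·f
[36] read 'd'  n13⇒n13 ·f
[37] read 'a'  n13⇒n14  → match P2@[35:37]
[38] read 'd'  n14⇒n12 ·f
[39] read 'a'  n12⇒n7 ·f
[40] read 'b'  n7⇒n8
[41] read 'd'  n8⇒n9
[42] read 'd'  n9⇒n10
[43] read 'a'  n10⇒n11  → match P1@[39:43],P2@[41:43]
[44] read 'b'  n11⇒n8 ·f
[45] read 'b'  n8⇒n0 ·f
[46] read 'a'  n0⇒n7
[47] read 'b'  n7⇒n8

All matches (sorted): [[6,1],[6,2],[11,1],[11,2],[17,0],[23,1],[23,2],[32,0],[37,2],[43,1],[43,2]]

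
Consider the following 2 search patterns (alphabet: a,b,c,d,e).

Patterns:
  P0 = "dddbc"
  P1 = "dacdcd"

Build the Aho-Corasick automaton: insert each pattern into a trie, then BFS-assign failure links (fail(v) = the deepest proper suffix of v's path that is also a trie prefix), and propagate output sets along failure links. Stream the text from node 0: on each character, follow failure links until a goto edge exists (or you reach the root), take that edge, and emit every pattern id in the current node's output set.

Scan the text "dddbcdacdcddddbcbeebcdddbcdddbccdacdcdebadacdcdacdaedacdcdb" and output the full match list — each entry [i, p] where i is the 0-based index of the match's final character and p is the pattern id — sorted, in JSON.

Build automaton:
Trie nodes:
  0='ε' goto d→1
  1='d' goto a→6 d→2
  2='dd' goto d→3
  3='ddd' goto b→4
  4='dddb' goto c→5
  5='dddbc' goto ·  [P0 ends]
  6='da' goto c→7
  7='dac' goto d→8
  8='dacd' goto c→9
  9='dacdc' goto d→10
  10='dacdcd' goto ·  [P1 ends]

BFS fail/out derivation:
  n1('d'): parent n0 fail=0; on 'd' 0 → fail=0;  out ∅∪∅=∅
  n2('dd'): parent n1 fail=0; on 'd' 0 → fail=1;  out ∅∪∅=∅
  n6('da'): parent n1 fail=0; on 'a' 0 → fail=0;  out ∅∪∅=∅
  n3('ddd'): parent n2 fail=1; on 'd' 1 → fail=2;  out ∅∪∅=∅
  n7('dac'): parent n6 fail=0; on 'c' 0 → fail=0;  out ∅∪∅=∅
  n4('dddb'): parent n3 fail=2; on 'b' 2→1→0 → fail=0;  out ∅∪∅=∅
  n8('dacd'): parent n7 fail=0; on 'd' 0 → fail=1;  out ∅∪∅=∅
  n5('dddbc'): parent n4 fail=0; on 'c' 0 → fail=0;  out {0}∪∅={0}
  n9('dacdc'): parent n8 fail=1; on 'c' 1→0 → fail=0;  out ∅∪∅=∅
  n10('dacdcd'): parent n9 fail=0; on 'd' 0 → fail=1;  out {1}∪∅={1}

Text stream:
pos 0 'd': at 1
pos 1 'd': at 2
pos 2 'd': at 3
pos 3 'b': at 4
pos 4 'c': at 5  → match P0@[0:4]
pos 5 'd': at 1 (via fail)
pos 6 'a': at 6
pos 7 'c': at 7
pos 8 'd': at 8
pos 9 'c': at 9
pos 10 'd': at 10  → match P1@[5:10]
pos 11 'd': at 2 (via fail)
pos 12 'd': at 3
pos 13 'd': at 3 (via fail)
pos 14 'b': at 4
pos 15 'c': at 5  → match P0@[11:15]
pos 16 'b': at 0 (via fail)
pos 17 'e': at 0
pos 18 'e': at 0
pos 19 'b': at 0
pos 20 'c': at 0
pos 21 'd': at 1
pos 22 'd': at 2
pos 23 'd': at 3
pos 24 'b': at 4
pos 25 'c': at 5  → match P0@[21:25]
pos 26 'd': at 1 (via fail)
pos 27 'd': at 2
pos 28 'd': at 3
pos 29 'b': at 4
pos 30 'c': at 5  → match P0@[26:30]
pos 31 'c': at 0 (via fail)
pos 32 'd': at 1
pos 33 'a': at 6
pos 34 'c': at 7
pos 35 'd': at 8
pos 36 'c': at 9
pos 37 'd': at 10  → match P1@[32:37]
pos 38 'e': at 0 (via fail)
pos 39 'b': at 0
pos 40 'a': at 0
pos 41 'd': at 1
pos 42 'a': at 6
pos 43 'c': at 7
pos 44 'd': at 8
pos 45 'c': at 9
pos 46 'd': at 10  → match P1@[41:46]
pos 47 'a': at 6 (via fail)
pos 48 'c': at 7
pos 49 'd': at 8
pos 50 'a': at 6 (via fail)
pos 51 'e': at 0 (via fail)
pos 52 'd': at 1
pos 53 'a': at 6
pos 54 'c': at 7
pos 55 'd': at 8
pos 56 'c': at 9
pos 57 'd': at 10  → match P1@[52:57]
pos 58 'b': at 0 (via fail)

Result: [[4,0],[10,1],[15,0],[25,0],[30,0],[37,1],[46,1],[57,1]]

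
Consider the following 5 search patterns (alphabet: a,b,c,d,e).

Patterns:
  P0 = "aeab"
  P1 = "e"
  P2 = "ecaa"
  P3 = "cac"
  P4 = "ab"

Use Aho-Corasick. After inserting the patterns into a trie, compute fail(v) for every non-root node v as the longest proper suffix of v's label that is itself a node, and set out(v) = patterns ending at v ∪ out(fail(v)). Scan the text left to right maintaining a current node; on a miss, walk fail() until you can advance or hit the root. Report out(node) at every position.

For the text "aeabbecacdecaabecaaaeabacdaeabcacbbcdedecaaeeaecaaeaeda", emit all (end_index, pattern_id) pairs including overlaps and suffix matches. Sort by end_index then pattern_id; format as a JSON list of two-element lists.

Build:
Trie nodes:
  0='ε' goto a→1 c→9 e→5
  1='a' goto b→12 e→2
  2='ae' goto a→3
  3='aea' goto b→4
  4='aeab' goto ·  [P0 ends]
  5='e' goto c→6  [P1 ends]
  6='ec' goto a→7
  7='eca' goto a→8
  8='ecaa' goto ·  [P2 ends]
  9='c' goto a→10
  10='ca' goto c→11
  11='cac' goto ·  [P3 ends]
  12='ab' goto ·  [P4 ends]

BFS fail/out derivation:
  n1('a'): parent n0 fail=0; on 'a' 0 → fail=0;  out ∅∪∅=∅
  n5('e'): parent n0 fail=0; on 'e' 0 → fail=0;  out {1}∪∅={1}
  n9('c'): parent n0 fail=0; on 'c' 0 → fail=0;  out ∅∪∅=∅
  n2('ae'): parent n1 fail=0; on 'e' 0 → fail=5;  out ∅∪{1}={1}
  n6('ec'): parent n5 fail=0; on 'c' 0 → fail=9;  out ∅∪∅=∅
  n10('ca'): parent n9 fail=0; on 'a' 0 → fail=1;  out ∅∪∅=∅
  n12('ab'): parent n1 fail=0; on 'b' 0 → fail=0;  out {4}∪∅={4}
  n3('aea'): parent n2 fail=5; on 'a' 5→0 → fail=1;  out ∅∪∅=∅
  n7('eca'): parent n6 fail=9; on 'a' 9 → fail=10;  out ∅∪∅=∅
  n11('cac'): parent n10 fail=1; on 'c' 1→0 → fail=9;  out {3}∪∅={3}
  n4('aeab'): parent n3 fail=1; on 'b' 1 → fail=12;  out {0}∪{4}={0,4}
  n8('ecaa'): parent n7 fail=10; on 'a' 10→1→0 → fail=1;  out {2}∪∅={2}

Text stream:
[0] read 'a'  n0⇒n1
[1] read 'e'  n1⇒n2  emit P1@[1:1]
[2] read 'a'  n2⇒n3
[3] read 'b'  n3⇒n4  emit P0@[0:3],P4@[2:3]
[4] read 'b'  n4⇒n0 (via fail)
[5] read 'e'  n0⇒n5  emit P1@[5:5]
[6] read 'c'  n5⇒n6
[7] read 'a'  n6⇒n7
[8] read 'c'  n7⇒n11 (via fail)  emit P3@[6:8]
[9] read 'd'  n11⇒n0 (via fail)
[10] read 'e'  n0⇒n5  emit P1@[10:10]
[11] read 'c'  n5⇒n6
[12] read 'a'  n6⇒n7
[13] read 'a'  n7⇒n8  emit P2@[10:13]
[14] read 'b'  n8⇒n12 (via fail)  emit P4@[13:14]
[15] read 'e'  n12⇒n5 (via fail)  emit P1@[15:15]
[16] read 'c'  n5⇒n6
[17] read 'a'  n6⇒n7
[18] read 'a'  n7⇒n8  emit P2@[15:18]
[19] read 'a'  n8⇒n1 (via fail)
[20] read 'e'  n1⇒n2  emit P1@[20:20]
[21] read 'a'  n2⇒n3
[22] read 'b'  n3⇒n4  emit P0@[19:22],P4@[21:22]
[23] read 'a'  n4⇒n1 (via fail)
[24] read 'c'  n1⇒n9 (via fail)
[25] read 'd'  n9⇒n0 (via fail)
[26] read 'a'  n0⇒n1
[27] read 'e'  n1⇒n2  emit P1@[27:27]
[28] read 'a'  n2⇒n3
[29] read 'b'  n3⇒n4  emit P0@[26:29],P4@[28:29]
[30] read 'c'  n4⇒n9 (via fail)
[31] read 'a'  n9⇒n10
[32] read 'c'  n10⇒n11  emit P3@[30:32]
[33] read 'b'  n11⇒n0 (via fail)
[34] read 'b'  n0⇒n0
[35] read 'c'  n0⇒n9
[36] read 'd'  n9⇒n0 (via fail)
[37] read 'e'  n0⇒n5  emit P1@[37:37]
[38] read 'd'  n5⇒n0 (via fail)
[39] read 'e'  n0⇒n5  emit P1@[39:39]
[40] read 'c'  n5⇒n6
[41] read 'a'  n6⇒n7
[42] read 'a'  n7⇒n8  emit P2@[39:42]
[43] read 'e'  n8⇒n2 (via fail)  emit P1@[43:43]
[44] read 'e'  n2⇒n5 (via fail)  emit P1@[44:44]
[45] read 'a'  n5⇒n1 (via fail)
[46] read 'e'  n1⇒n2  emit P1@[46:46]
[47] read 'c'  n2⇒n6 (via fail)
[48] read 'a'  n6⇒n7
[49] read 'a'  n7⇒n8  emit P2@[46:49]
[50] read 'e'  n8⇒n2 (via fail)  emit P1@[50:50]
[51] read 'a'  n2⇒n3
[52] read 'e'  n3⇒n2 (via fail)  emit P1@[52:52]
[53] read 'd'  n2⇒n0 (via fail)
[54] read 'a'  n0⇒n1

Matches: [[1,1],[3,0],[3,4],[5,1],[8,3],[10,1],[13,2],[14,4],[15,1],[18,2],[20,1],[22,0],[22,4],[27,1],[29,0],[29,4],[32,3],[37,1],[39,1],[42,2],[43,1],[44,1],[46,1],[49,2],[50,1],[52,1]]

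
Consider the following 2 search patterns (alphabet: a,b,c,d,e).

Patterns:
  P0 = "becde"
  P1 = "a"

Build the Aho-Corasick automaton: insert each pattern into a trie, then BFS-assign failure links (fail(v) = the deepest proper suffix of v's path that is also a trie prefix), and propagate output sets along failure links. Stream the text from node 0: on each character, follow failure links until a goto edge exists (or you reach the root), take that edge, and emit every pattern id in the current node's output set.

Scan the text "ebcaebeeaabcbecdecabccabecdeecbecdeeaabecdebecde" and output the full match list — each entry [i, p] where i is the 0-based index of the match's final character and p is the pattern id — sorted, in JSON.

Construct AC machine:
Trie nodes:
  n0 'ε': a→6 b→1
  n1 'b': e→2
  n2 'be': c→3
  n3 'bec': d→4
  n4 'becd': e→5
  n5 'becde': ·  [P0 ends]
  n6 'a': ·  [P1 ends]

BFS fail/out derivation:
  n1('b'): parent n0 fail=0; on 'b' 0 → fail=0;  out ∅∪∅=∅
  n6('a'): parent n0 fail=0; on 'a' 0 → fail=0;  out {1}∪∅={1}
  n2('be'): parent n1 fail=0; on 'e' 0 → fail=0;  out ∅∪∅=∅
  n3('bec'): parent n2 fail=0; on 'c' 0 → fail=0;  out ∅∪∅=∅
  n4('becd'): parent n3 fail=0; on 'd' 0 → fail=0;  out ∅∪∅=∅
  n5('becde'): parent n4 fail=0; on 'e' 0 → fail=0;  out {0}∪∅={0}

Text stream:
i=0 'e': node 0→0
i=1 'b': node 0→1
i=2 'c': node 1→0 (fail-walked)
i=3 'a': node 0→6  ** P1@[3:3]
i=4 'e': node 6→0 (fail-walked)
i=5 'b': node 0→1
i=6 'e': node 1→2
i=7 'e': node 2→0 (fail-walked)
i=8 'a': node 0→6  ** P1@[8:8]
i=9 'a': node 6→6 (fail-walked)  ** P1@[9:9]
i=10 'b': node 6→1 (fail-walked)
i=11 'c': node 1→0 (fail-walked)
i=12 'b': node 0→1
i=13 'e': node 1→2
i=14 'c': node 2→3
i=15 'd': node 3→4
i=16 'e': node 4→5  ** P0@[12:16]
i=17 'c': node 5→0 (fail-walked)
i=18 'a': node 0→6  ** P1@[18:18]
i=19 'b': node 6→1 (fail-walked)
i=20 'c': node 1→0 (fail-walked)
i=21 'c': node 0→0
i=22 'a': node 0→6  ** P1@[22:22]
i=23 'b': node 6→1 (fail-walked)
i=24 'e': node 1→2
i=25 'c': node 2→3
i=26 'd': node 3→4
i=27 'e': node 4→5  ** P0@[23:27]
i=28 'e': node 5→0 (fail-walked)
i=29 'c': node 0→0
i=30 'b': node 0→1
i=31 'e': node 1→2
i=32 'c': node 2→3
i=33 'd': node 3→4
i=34 'e': node 4→5  ** P0@[30:34]
i=35 'e': node 5→0 (fail-walked)
i=36 'a': node 0→6  ** P1@[36:36]
i=37 'a': node 6→6 (fail-walked)  ** P1@[37:37]
i=38 'b': node 6→1 (fail-walked)
i=39 'e': node 1→2
i=40 'c': node 2→3
i=41 'd': node 3→4
i=42 'e': node 4→5  ** P0@[38:42]
i=43 'b': node 5→1 (fail-walked)
i=44 'e': node 1→2
i=45 'c': node 2→3
i=46 'd': node 3→4
i=47 'e': node 4→5  ** P0@[43:47]

Result: [[3,1],[8,1],[9,1],[16,0],[18,1],[22,1],[27,0],[34,0],[36,1],[37,1],[42,0],[47,0]]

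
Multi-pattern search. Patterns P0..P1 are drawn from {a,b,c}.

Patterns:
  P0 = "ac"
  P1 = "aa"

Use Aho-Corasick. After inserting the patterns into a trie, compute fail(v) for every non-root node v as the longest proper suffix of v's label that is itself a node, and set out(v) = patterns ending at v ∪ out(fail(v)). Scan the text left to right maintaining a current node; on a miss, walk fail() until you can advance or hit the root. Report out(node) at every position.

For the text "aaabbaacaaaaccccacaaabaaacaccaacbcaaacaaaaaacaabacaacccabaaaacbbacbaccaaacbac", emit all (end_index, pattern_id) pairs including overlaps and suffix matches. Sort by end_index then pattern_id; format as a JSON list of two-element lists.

Build automaton:
Trie (insert patterns):
  n0 'ε': a→1
  n1 'a': a→3 c→2
  n2 'ac': ·  ←P0
  n3 'aa': ·  ←P1

BFS fail/out derivation:
  fail(1) 'a': from fail(0)=0 chase 'a': 0 ⇒ 0;  out=∅∪out(0)=∅
  fail(2) 'ac': from fail(1)=0 chase 'c': 0 ⇒ 0;  out={0}∪out(0)={0}
  fail(3) 'aa': from fail(1)=0 chase 'a': 0 ⇒ 1;  out={1}∪out(1)={1}

Scan:
i=0 'a': node 0→1
i=1 'a': node 1→3  ** P1@[0:1]
i=2 'a': node 3→3 (via fail)  ** P1@[1:2]
i=3 'b': node 3→0 (via fail)
i=4 'b': node 0→0
i=5 'a': node 0→1
i=6 'a': node 1→3  ** P1@[5:6]
i=7 'c': node 3→2 (via fail)  ** P0@[6:7]
i=8 'a': node 2→1 (via fail)
i=9 'a': node 1→3  ** P1@[8:9]
i=10 'a': node 3→3 (via fail)  ** P1@[9:10]
i=11 'a': node 3→3 (via fail)  ** P1@[10:11]
i=12 'c': node 3→2 (via fail)  ** P0@[11:12]
i=13 'c': node 2→0 (via fail)
i=14 'c': node 0→0
i=15 'c': node 0→0
i=16 'a': node 0→1
i=17 'c': node 1→2  ** P0@[16:17]
i=18 'a': node 2→1 (via fail)
i=19 'a': node 1→3  ** P1@[18:19]
i=20 'a': node 3→3 (via fail)  ** P1@[19:20]
i=21 'b': node 3→0 (via fail)
i=22 'a': node 0→1
i=23 'a': node 1→3  ** P1@[22:23]
i=24 'a': node 3→3 (via fail)  ** P1@[23:24]
i=25 'c': node 3→2 (via fail)  ** P0@[24:25]
i=26 'a': node 2→1 (via fail)
i=27 'c': node 1→2  ** P0@[26:27]
i=28 'c': node 2→0 (via fail)
i=29 'a': node 0→1
i=30 'a': node 1→3  ** P1@[29:30]
i=31 'c': node 3→2 (via fail)  ** P0@[30:31]
i=32 'b': node 2→0 (via fail)
i=33 'c': node 0→0
i=34 'a': node 0→1
i=35 'a': node 1→3  ** P1@[34:35]
i=36 'a': node 3→3 (via fail)  ** P1@[35:36]
i=37 'c': node 3→2 (via fail)  ** P0@[36:37]
i=38 'a': node 2→1 (via fail)
i=39 'a': node 1→3  ** P1@[38:39]
i=40 'a': node 3→3 (via fail)  ** P1@[39:40]
i=41 'a': node 3→3 (via fail)  ** P1@[40:41]
i=42 'a': node 3→3 (via fail)  ** P1@[41:42]
i=43 'a': node 3→3 (via fail)  ** P1@[42:43]
i=44 'c': node 3→2 (via fail)  ** P0@[43:44]
i=45 'a': node 2→1 (via fail)
i=46 'a': node 1→3  ** P1@[45:46]
i=47 'b': node 3→0 (via fail)
i=48 'a': node 0→1
i=49 'c': node 1→2  ** P0@[48:49]
i=50 'a': node 2→1 (via fail)
i=51 'a': node 1→3  ** P1@[50:51]
i=52 'c': node 3→2 (via fail)  ** P0@[51:52]
i=53 'c': node 2→0 (via fail)
i=54 'c': node 0→0
i=55 'a': node 0→1
i=56 'b': node 1→0 (via fail)
i=57 'a': node 0→1
i=58 'a': node 1→3  ** P1@[57:58]
i=59 'a': node 3→3 (via fail)  ** P1@[58:59]
i=60 'a': node 3→3 (via fail)  ** P1@[59:60]
i=61 'c': node 3→2 (via fail)  ** P0@[60:61]
i=62 'b': node 2→0 (via fail)
i=63 'b': node 0→0
i=64 'a': node 0→1
i=65 'c': node 1→2  ** P0@[64:65]
i=66 'b': node 2→0 (via fail)
i=67 'a': node 0→1
i=68 'c': node 1→2  ** P0@[67:68]
i=69 'c': node 2→0 (via fail)
i=70 'a': node 0→1
i=71 'a': node 1→3  ** P1@[70:71]
i=72 'a': node 3→3 (via fail)  ** P1@[71:72]
i=73 'c': node 3→2 (via fail)  ** P0@[72:73]
i=74 'b': node 2→0 (via fail)
i=75 'a': node 0→1
i=76 'c': node 1→2  ** P0@[75:76]

Matches: [[1,1],[2,1],[6,1],[7,0],[9,1],[10,1],[11,1],[12,0],[17,0],[19,1],[20,1],[23,1],[24,1],[25,0],[27,0],[30,1],[31,0],[35,1],[36,1],[37,0],[39,1],[40,1],[41,1],[42,1],[43,1],[44,0],[46,1],[49,0],[51,1],[52,0],[58,1],[59,1],[60,1],[61,0],[65,0],[68,0],[71,1],[72,1],[73,0],[76,0]]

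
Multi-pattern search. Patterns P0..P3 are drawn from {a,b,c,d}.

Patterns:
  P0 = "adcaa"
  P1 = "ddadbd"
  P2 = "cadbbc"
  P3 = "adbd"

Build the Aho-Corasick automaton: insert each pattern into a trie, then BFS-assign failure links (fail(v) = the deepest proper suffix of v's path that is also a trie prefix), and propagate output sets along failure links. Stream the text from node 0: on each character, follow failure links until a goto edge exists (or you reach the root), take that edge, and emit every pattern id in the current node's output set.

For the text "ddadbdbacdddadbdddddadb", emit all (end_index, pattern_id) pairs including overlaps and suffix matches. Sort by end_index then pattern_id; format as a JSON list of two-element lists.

Build:
Trie (insert patterns):
  n0 'ε': a→1 c→12 d→6
  n1 'a': d→2
  n2 'ad': b→18 c→3
  n3 'adc': a→4
  n4 'adca': a→5
  n5 'adcaa': ·  ←P0
  n6 'd': d→7
  n7 'dd': a→8
  n8 'dda': d→9
  n9 'ddad': b→10
  n10 'ddadb': d→11
  n11 'ddadbd': ·  ←P1
  n12 'c': a→13
  n13 'ca': d→14
  n14 'cad': b→15
  n15 'cadb': b→16
  n16 'cadbb': c→17
  n17 'cadbbc': ·  ←P2
  n18 'adb': d→19
  n19 'adbd': ·  ←P3

Failure links (BFS by depth):
  n1('a'): parent n0 fail=0; on 'a' 0 → fail=0;  out ∅∪∅=∅
  n6('d'): parent n0 fail=0; on 'd' 0 → fail=0;  out ∅∪∅=∅
  n12('c'): parent n0 fail=0; on 'c' 0 → fail=0;  out ∅∪∅=∅
  n2('ad'): parent n1 fail=0; on 'd' 0 → fail=6;  out ∅∪∅=∅
  n7('dd'): parent n6 fail=0; on 'd' 0 → fail=6;  out ∅∪∅=∅
  n13('ca'): parent n12 fail=0; on 'a' 0 → fail=1;  out ∅∪∅=∅
  n3('adc'): parent n2 fail=6; on 'c' 6→0 → fail=12;  out ∅∪∅=∅
  n8('dda'): parent n7 fail=6; on 'a' 6→0 → fail=1;  out ∅∪∅=∅
  n14('cad'): parent n13 fail=1; on 'd' 1 → fail=2;  out ∅∪∅=∅
  n18('adb'): parent n2 fail=6; on 'b' 6→0 → fail=0;  out ∅∪∅=∅
  n4('adca'): parent n3 fail=12; on 'a' 12 → fail=13;  out ∅∪∅=∅
  n9('ddad'): parent n8 fail=1; on 'd' 1 → fail=2;  out ∅∪∅=∅
  n15('cadb'): parent n14 fail=2; on 'b' 2 → fail=18;  out ∅∪∅=∅
  n19('adbd'): parent n18 fail=0; on 'd' 0 → fail=6;  out {3}∪∅={3}
  n5('adcaa'): parent n4 fail=13; on 'a' 13→1→0 → fail=1;  out {0}∪∅={0}
  n10('ddadb'): parent n9 fail=2; on 'b' 2 → fail=18;  out ∅∪∅=∅
  n16('cadbb'): parent n15 fail=18; on 'b' 18→0 → fail=0;  out ∅∪∅=∅
  n11('ddadbd'): parent n10 fail=18; on 'd' 18 → fail=19;  out {1}∪{3}={1,3}
  n17('cadbbc'): parent n16 fail=0; on 'c' 0 → fail=12;  out {2}∪∅={2}

Scan:
[0] read 'd'  n0⇒n6
[1] read 'd'  n6⇒n7
[2] read 'a'  n7⇒n8
[3] read 'd'  n8⇒n9
[4] read 'b'  n9⇒n10
[5] read 'd'  n10⇒n11  → match P1@[0:5],P3@[2:5]
[6] read 'b'  n11⇒n0 (via fail)
[7] read 'a'  n0⇒n1
[8] read 'c'  n1⇒n12 (via fail)
[9] read 'd'  n12⇒n6 (via fail)
[10] read 'd'  n6⇒n7
[11] read 'd'  n7⇒n7 (via fail)
[12] read 'a'  n7⇒n8
[13] read 'd'  n8⇒n9
[14] read 'b'  n9⇒n10
[15] read 'd'  n10⇒n11  → match P1@[10:15],P3@[12:15]
[16] read 'd'  n11⇒n7 (via fail)
[17] read 'd'  n7⇒n7 (via fail)
[18] read 'd'  n7⇒n7 (via fail)
[19] read 'd'  n7⇒n7 (via fail)
[20] read 'a'  n7⇒n8
[21] read 'd'  n8⇒n9
[22] read 'b'  n9⇒n10

Matches: [[5,1],[5,3],[15,1],[15,3]]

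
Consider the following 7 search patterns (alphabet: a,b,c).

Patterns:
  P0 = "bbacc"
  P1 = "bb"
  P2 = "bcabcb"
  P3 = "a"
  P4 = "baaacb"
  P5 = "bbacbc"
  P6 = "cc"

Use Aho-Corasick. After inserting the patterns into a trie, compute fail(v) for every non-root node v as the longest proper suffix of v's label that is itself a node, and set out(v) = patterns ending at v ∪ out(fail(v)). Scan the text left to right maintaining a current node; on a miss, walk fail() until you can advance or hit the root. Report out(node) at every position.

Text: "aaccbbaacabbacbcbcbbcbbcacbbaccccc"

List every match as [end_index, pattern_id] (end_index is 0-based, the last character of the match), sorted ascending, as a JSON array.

Build automaton:
Trie (insert patterns):
  0='ε' goto a→11 b→1 c→19
  1='b' goto a→12 b→2 c→6
  2='bb' goto a→3  ←P1
  3='bba' goto c→4
  4='bbac' goto b→17 c→5
  5='bbacc' goto ·  ←P0
  6='bc' goto a→7
  7='bca' goto b→8
  8='bcab' goto c→9
  9='bcabc' goto b→10
  10='bcabcb' goto ·  ←P2
  11='a' goto ·  ←P3
  12='ba' goto a→13
  13='baa' goto a→14
  14='baaa' goto c→15
  15='baaac' goto b→16
  16='baaacb' goto ·  ←P4
  17='bbacb' goto c→18
  18='bbacbc' goto ·  ←P5
  19='c' goto c→20
  20='cc' goto ·  ←P6

BFS fail/out derivation:
  n1('b'): parent n0 fail=0; on 'b' 0 → fail=0;  out ∅∪∅=∅
  n11('a'): parent n0 fail=0; on 'a' 0 → fail=0;  out {3}∪∅={3}
  n19('c'): parent n0 fail=0; on 'c' 0 → fail=0;  out ∅∪∅=∅
  n2('bb'): parent n1 fail=0; on 'b' 0 → fail=1;  out {1}∪∅={1}
  n6('bc'): parent n1 fail=0; on 'c' 0 → fail=19;  out ∅∪∅=∅
  n12('ba'): parent n1 fail=0; on 'a' 0 → fail=11;  out ∅∪{3}={3}
  n20('cc'): parent n19 fail=0; on 'c' 0 → fail=19;  out {6}∪∅={6}
  n3('bba'): parent n2 fail=1; on 'a' 1 → fail=12;  out ∅∪{3}={3}
  n7('bca'): parent n6 fail=19; on 'a' 19→0 → fail=11;  out ∅∪{3}={3}
  n13('baa'): parent n12 fail=11; on 'a' 11→0 → fail=11;  out ∅∪{3}={3}
  n4('bbac'): parent n3 fail=12; on 'c' 12→11→0 → fail=19;  out ∅∪∅=∅
  n8('bcab'): parent n7 fail=11; on 'b' 11→0 → fail=1;  out ∅∪∅=∅
  n14('baaa'): parent n13 fail=11; on 'a' 11→0 → fail=11;  out ∅∪{3}={3}
  n5('bbacc'): parent n4 fail=19; on 'c' 19 → fail=20;  out {0}∪{6}={0,6}
  n9('bcabc'): parent n8 fail=1; on 'c' 1 → fail=6;  out ∅∪∅=∅
  n15('baaac'): parent n14 fail=11; on 'c' 11→0 → fail=19;  out ∅∪∅=∅
  n17('bbacb'): parent n4 fail=19; on 'b' 19→0 → fail=1;  out ∅∪∅=∅
  n10('bcabcb'): parent n9 fail=6; on 'b' 6→19→0 → fail=1;  out {2}∪∅={2}
  n16('baaacb'): parent n15 fail=19; on 'b' 19→0 → fail=1;  out {4}∪∅={4}
  n18('bbacbc'): parent n17 fail=1; on 'c' 1 → fail=6;  out {5}∪∅={5}

Scan:
i=0 'a': node 0→11  ** P3@[0:0]
i=1 'a': node 11→11 (via fail)  ** P3@[1:1]
i=2 'c': node 11→19 (via fail)
i=3 'c': node 19→20  ** P6@[2:3]
i=4 'b': node 20→1 (via fail)
i=5 'b': node 1→2  ** P1@[4:5]
i=6 'a': node 2→3  ** P3@[6:6]
i=7 'a': node 3→13 (via fail)  ** P3@[7:7]
i=8 'c': node 13→19 (via fail)
i=9 'a': node 19→11 (via fail)  ** P3@[9:9]
i=10 'b': node 11→1 (via fail)
i=11 'b': node 1→2  ** P1@[10:11]
i=12 'a': node 2→3  ** P3@[12:12]
i=13 'c': node 3→4
i=14 'b': node 4→17
i=15 'c': node 17→18  ** P5@[10:15]
i=16 'b': node 18→1 (via fail)
i=17 'c': node 1→6
i=18 'b': node 6→1 (via fail)
i=19 'b': node 1→2  ** P1@[18:19]
i=20 'c': node 2→6 (via fail)
i=21 'b': node 6→1 (via fail)
i=22 'b': node 1→2  ** P1@[21:22]
i=23 'c': node 2→6 (via fail)
i=24 'a': node 6→7  ** P3@[24:24]
i=25 'c': node 7→19 (via fail)
i=26 'b': node 19→1 (via fail)
i=27 'b': node 1→2  ** P1@[26:27]
i=28 'a': node 2→3  ** P3@[28:28]
i=29 'c': node 3→4
i=30 'c': node 4→5  ** P0@[26:30],P6@[29:30]
i=31 'c': node 5→20 (via fail)  ** P6@[30:31]
i=32 'c': node 20→20 (via fail)  ** P6@[31:32]
i=33 'c': node 20→20 (via fail)  ** P6@[32:33]

Matches: [[0,3],[1,3],[3,6],[5,1],[6,3],[7,3],[9,3],[11,1],[12,3],[15,5],[19,1],[22,1],[24,3],[27,1],[28,3],[30,0],[30,6],[31,6],[32,6],[33,6]]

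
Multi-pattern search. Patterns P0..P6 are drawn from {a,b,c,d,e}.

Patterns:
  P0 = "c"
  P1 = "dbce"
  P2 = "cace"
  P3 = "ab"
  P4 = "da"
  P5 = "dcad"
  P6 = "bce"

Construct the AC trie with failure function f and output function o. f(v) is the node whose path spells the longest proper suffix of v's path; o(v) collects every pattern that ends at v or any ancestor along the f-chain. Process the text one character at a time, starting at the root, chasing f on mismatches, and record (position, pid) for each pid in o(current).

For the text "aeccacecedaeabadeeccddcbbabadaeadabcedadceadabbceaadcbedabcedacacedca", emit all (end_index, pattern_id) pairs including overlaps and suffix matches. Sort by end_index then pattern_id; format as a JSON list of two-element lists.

Build automaton:
Trie (insert patterns):
  n0 'ε': a→9 b→15 c→1 d→2
  n1 'c': a→6  ←P0
  n2 'd': a→11 b→3 c→12
  n3 'db': c→4
  n4 'dbc': e→5
  n5 'dbce': ·  ←P1
  n6 'ca': c→7
  n7 'cac': e→8
  n8 'cace': ·  ←P2
  n9 'a': b→10
  n10 'ab': ·  ←P3
  n11 'da': ·  ←P4
  n12 'dc': a→13
  n13 'dca': d→14
  n14 'dcad': ·  ←P5
  n15 'b': c→16
  n16 'bc': e→17
  n17 'bce': ·  ←P6

Failure links (BFS by depth):
  n1('c'): parent n0 fail=0; on 'c' 0 → fail=0;  out {0}∪∅={0}
  n2('d'): parent n0 fail=0; on 'd' 0 → fail=0;  out ∅∪∅=∅
  n9('a'): parent n0 fail=0; on 'a' 0 → fail=0;  out ∅∪∅=∅
  n15('b'): parent n0 fail=0; on 'b' 0 → fail=0;  out ∅∪∅=∅
  n3('db'): parent n2 fail=0; on 'b' 0 → fail=15;  out ∅∪∅=∅
  n6('ca'): parent n1 fail=0; on 'a' 0 → fail=9;  out ∅∪∅=∅
  n10('ab'): parent n9 fail=0; on 'b' 0 → fail=15;  out {3}∪∅={3}
  n11('da'): parent n2 fail=0; on 'a' 0 → fail=9;  out {4}∪∅={4}
  n12('dc'): parent n2 fail=0; on 'c' 0 → fail=1;  out ∅∪{0}={0}
  n16('bc'): parent n15 fail=0; on 'c' 0 → fail=1;  out ∅∪{0}={0}
  n4('dbc'): parent n3 fail=15; on 'c' 15 → fail=16;  out ∅∪{0}={0}
  n7('cac'): parent n6 fail=9; on 'c' 9→0 → fail=1;  out ∅∪{0}={0}
  n13('dca'): parent n12 fail=1; on 'a' 1 → fail=6;  out ∅∪∅=∅
  n17('bce'): parent n16 fail=1; on 'e' 1→0 → fail=0;  out {6}∪∅={6}
  n5('dbce'): parent n4 fail=16; on 'e' 16 → fail=17;  out {1}∪{6}={1,6}
  n8('cace'): parent n7 fail=1; on 'e' 1→0 → fail=0;  out {2}∪∅={2}
  n14('dcad'): parent n13 fail=6; on 'd' 6→9→0 → fail=2;  out {5}∪∅={5}

Run:
i=0 'a': node 0→9
i=1 'e': node 9→0 ·f
i=2 'c': node 0→1  ** P0@[2:2]
i=3 'c': node 1→1 ·f  ** P0@[3:3]
i=4 'a': node 1→6
i=5 'c': node 6→7  ** P0@[5:5]
i=6 'e': node 7→8  ** P2@[3:6]
i=7 'c': node 8→1 ·f  ** P0@[7:7]
i=8 'e': node 1→0 ·f
i=9 'd': node 0→2
i=10 'a': node 2→11  ** P4@[9:10]
i=11 'e': node 11→0 ·f
i=12 'a': node 0→9
i=13 'b': node 9→10  ** P3@[12:13]
i=14 'a': node 10→9 ·f
i=15 'd': node 9→2 ·f
i=16 'e': node 2→0 ·f
i=17 'e': node 0→0
i=18 'c': node 0→1  ** P0@[18:18]
i=19 'c': node 1→1 ·f  ** P0@[19:19]
i=20 'd': node 1→2 ·f
i=21 'd': node 2→2 ·f
i=22 'c': node 2→12  ** P0@[22:22]
i=23 'b': node 12→15 ·f
i=24 'b': node 15→15 ·f
i=25 'a': node 15→9 ·f
i=26 'b': node 9→10  ** P3@[25:26]
i=27 'a': node 10→9 ·f
i=28 'd': node 9→2 ·f
i=29 'a': node 2→11  ** P4@[28:29]
i=30 'e': node 11→0 ·f
i=31 'a': node 0→9
i=32 'd': node 9→2 ·f
i=33 'a': node 2→11  ** P4@[32:33]
i=34 'b': node 11→10 ·f  ** P3@[33:34]
i=35 'c': node 10→16 ·f  ** P0@[35:35]
i=36 'e': node 16→17  ** P6@[34:36]
i=37 'd': node 17→2 ·f
i=38 'a': node 2→11  ** P4@[37:38]
i=39 'd': node 11→2 ·f
i=40 'c': node 2→12  ** P0@[40:40]
i=41 'e': node 12→0 ·f
i=42 'a': node 0→9
i=43 'd': node 9→2 ·f
i=44 'a': node 2→11  ** P4@[43:44]
i=45 'b': node 11→10 ·f  ** P3@[44:45]
i=46 'b': node 10→15 ·f
i=47 'c': node 15→16  ** P0@[47:47]
i=48 'e': node 16→17  ** P6@[46:48]
i=49 'a': node 17→9 ·f
i=50 'a': node 9→9 ·f
i=51 'd': node 9→2 ·f
i=52 'c': node 2→12  ** P0@[52:52]
i=53 'b': node 12→15 ·f
i=54 'e': node 15→0 ·f
i=55 'd': node 0→2
i=56 'a': node 2→11  ** P4@[55:56]
i=57 'b': node 11→10 ·f  ** P3@[56:57]
i=58 'c': node 10→16 ·f  ** P0@[58:58]
i=59 'e': node 16→17  ** P6@[57:59]
i=60 'd': node 17→2 ·f
i=61 'a': node 2→11  ** P4@[60:61]
i=62 'c': node 11→1 ·f  ** P0@[62:62]
i=63 'a': node 1→6
i=64 'c': node 6→7  ** P0@[64:64]
i=65 'e': node 7→8  ** P2@[62:65]
i=66 'd': node 8→2 ·f
i=67 'c': node 2→12  ** P0@[67:67]
i=68 'a': node 12→13

Result: [[2,0],[3,0],[5,0],[6,2],[7,0],[10,4],[13,3],[18,0],[19,0],[22,0],[26,3],[29,4],[33,4],[34,3],[35,0],[36,6],[38,4],[40,0],[44,4],[45,3],[47,0],[48,6],[52,0],[56,4],[57,3],[58,0],[59,6],[61,4],[62,0],[64,0],[65,2],[67,0]]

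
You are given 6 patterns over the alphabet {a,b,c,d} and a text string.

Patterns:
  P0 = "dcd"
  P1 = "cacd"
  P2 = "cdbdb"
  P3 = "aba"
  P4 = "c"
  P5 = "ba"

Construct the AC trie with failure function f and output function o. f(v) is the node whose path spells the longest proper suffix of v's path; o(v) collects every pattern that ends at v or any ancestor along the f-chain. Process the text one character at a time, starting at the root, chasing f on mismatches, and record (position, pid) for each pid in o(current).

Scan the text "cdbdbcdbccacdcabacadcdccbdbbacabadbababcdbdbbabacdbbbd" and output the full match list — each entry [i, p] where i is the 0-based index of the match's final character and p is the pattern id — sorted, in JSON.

Construct AC machine:
Trie nodes:
  n0 'ε': a→12 b→15 c→4 d→1
  n1 'd': c→2
  n2 'dc': d→3
  n3 'dcd': ·  ←P0
  n4 'c': a→5 d→8  ←P4
  n5 'ca': c→6
  n6 'cac': d→7
  n7 'cacd': ·  ←P1
  n8 'cd': b→9
  n9 'cdb': d→10
  n10 'cdbd': b→11
  n11 'cdbdb': ·  ←P2
  n12 'a': b→13
  n13 'ab': a→14
  n14 'aba': ·  ←P3
  n15 'b': a→16
  n16 'ba': ·  ←P5

Failure links (BFS by depth):
  n1('d'): parent n0 fail=0; on 'd' 0 → fail=0;  out ∅∪∅=∅
  n4('c'): parent n0 fail=0; on 'c' 0 → fail=0;  out {4}∪∅={4}
  n12('a'): parent n0 fail=0; on 'a' 0 → fail=0;  out ∅∪∅=∅
  n15('b'): parent n0 fail=0; on 'b' 0 → fail=0;  out ∅∪∅=∅
  n2('dc'): parent n1 fail=0; on 'c' 0 → fail=4;  out ∅∪{4}={4}
  n5('ca'): parent n4 fail=0; on 'a' 0 → fail=12;  out ∅∪∅=∅
  n8('cd'): parent n4 fail=0; on 'd' 0 → fail=1;  out ∅∪∅=∅
  n13('ab'): parent n12 fail=0; on 'b' 0 → fail=15;  out ∅∪∅=∅
  n16('ba'): parent n15 fail=0; on 'a' 0 → fail=12;  out {5}∪∅={5}
  n3('dcd'): parent n2 fail=4; on 'd' 4 → fail=8;  out {0}∪∅={0}
  n6('cac'): parent n5 fail=12; on 'c' 12→0 → fail=4;  out ∅∪{4}={4}
  n9('cdb'): parent n8 fail=1; on 'b' 1→0 → fail=15;  out ∅∪∅=∅
  n14('aba'): parent n13 fail=15; on 'a' 15 → fail=16;  out {3}∪{5}={3,5}
  n7('cacd'): parent n6 fail=4; on 'd' 4 → fail=8;  out {1}∪∅={1}
  n10('cdbd'): parent n9 fail=15; on 'd' 15→0 → fail=1;  out ∅∪∅=∅
  n11('cdbdb'): parent n10 fail=1; on 'b' 1→0 → fail=15;  out {2}∪∅={2}

Run:
[0] read 'c'  n0⇒n4  → match P4@[0:0]
[1] read 'd'  n4⇒n8
[2] read 'b'  n8⇒n9
[3] read 'd'  n9⇒n10
[4] read 'b'  n10⇒n11  → match P2@[0:4]
[5] read 'c'  n11⇒n4 (fail-walked)  → match P4@[5:5]
[6] read 'd'  n4⇒n8
[7] read 'b'  n8⇒n9
[8] read 'c'  n9⇒n4 (fail-walked)  → match P4@[8:8]
[9] read 'c'  n4⇒n4 (fail-walked)  → match P4@[9:9]
[10] read 'a'  n4⇒n5
[11] read 'c'  n5⇒n6  → match P4@[11:11]
[12] read 'd'  n6⇒n7  → match P1@[9:12]
[13] read 'c'  n7⇒n2 (fail-walked)  → match P4@[13:13]
[14] read 'a'  n2⇒n5 (fail-walked)
[15] read 'b'  n5⇒n13 (fail-walked)
[16] read 'a'  n13⇒n14  → match P3@[14:16],P5@[15:16]
[17] read 'c'  n14⇒n4 (fail-walked)  → match P4@[17:17]
[18] read 'a'  n4⇒n5
[19] read 'd'  n5⇒n1 (fail-walked)
[20] read 'c'  n1⇒n2  → match P4@[20:20]
[21] read 'd'  n2⇒n3  → match P0@[19:21]
[22] read 'c'  n3⇒n2 (fail-walked)  → match P4@[22:22]
[23] read 'c'  n2⇒n4 (fail-walked)  → match P4@[23:23]
[24] read 'b'  n4⇒n15 (fail-walked)
[25] read 'd'  n15⇒n1 (fail-walked)
[26] read 'b'  n1⇒n15 (fail-walked)
[27] read 'b'  n15⇒n15 (fail-walked)
[28] read 'a'  n15⇒n16  → match P5@[27:28]
[29] read 'c'  n16⇒n4 (fail-walked)  → match P4@[29:29]
[30] read 'a'  n4⇒n5
[31] read 'b'  n5⇒n13 (fail-walked)
[32] read 'a'  n13⇒n14  → match P3@[30:32],P5@[31:32]
[33] read 'd'  n14⇒n1 (fail-walked)
[34] read 'b'  n1⇒n15 (fail-walked)
[35] read 'a'  n15⇒n16  → match P5@[34:35]
[36] read 'b'  n16⇒n13 (fail-walked)
[37] read 'a'  n13⇒n14  → match P3@[35:37],P5@[36:37]
[38] read 'b'  n14⇒n13 (fail-walked)
[39] read 'c'  n13⇒n4 (fail-walked)  → match P4@[39:39]
[40] read 'd'  n4⇒n8
[41] read 'b'  n8⇒n9
[42] read 'd'  n9⇒n10
[43] read 'b'  n10⇒n11  → match P2@[39:43]
[44] read 'b'  n11⇒n15 (fail-walked)
[45] read 'a'  n15⇒n16  → match P5@[44:45]
[46] read 'b'  n16⇒n13 (fail-walked)
[47] read 'a'  n13⇒n14  → match P3@[45:47],P5@[46:47]
[48] read 'c'  n14⇒n4 (fail-walked)  → match P4@[48:48]
[49] read 'd'  n4⇒n8
[50] read 'b'  n8⇒n9
[51] read 'b'  n9⇒n15 (fail-walked)
[52] read 'b'  n15⇒n15 (fail-walked)
[53] read 'd'  n15⇒n1 (fail-walked)

Matches: [[0,4],[4,2],[5,4],[8,4],[9,4],[11,4],[12,1],[13,4],[16,3],[16,5],[17,4],[20,4],[21,0],[22,4],[23,4],[28,5],[29,4],[32,3],[32,5],[35,5],[37,3],[37,5],[39,4],[43,2],[45,5],[47,3],[47,5],[48,4]]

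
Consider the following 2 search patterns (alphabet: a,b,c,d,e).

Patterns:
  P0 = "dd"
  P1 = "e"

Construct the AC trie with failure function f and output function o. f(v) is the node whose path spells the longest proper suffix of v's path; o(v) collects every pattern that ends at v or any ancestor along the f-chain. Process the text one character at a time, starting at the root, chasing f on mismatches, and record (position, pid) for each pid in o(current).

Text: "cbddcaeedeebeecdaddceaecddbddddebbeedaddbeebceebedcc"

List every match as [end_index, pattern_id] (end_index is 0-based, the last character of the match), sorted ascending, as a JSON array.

Build:
Trie nodes:
  n0 'ε': d→1 e→3
  n1 'd': d→2
  n2 'dd': ·  [P0 ends]
  n3 'e': ·  [P1 ends]

BFS fail/out derivation:
  n1('d'): parent n0 fail=0; on 'd' 0 → fail=0;  out ∅∪∅=∅
  n3('e'): parent n0 fail=0; on 'e' 0 → fail=0;  out {1}∪∅={1}
  n2('dd'): parent n1 fail=0; on 'd' 0 → fail=1;  out {0}∪∅={0}

Scan:
i=0 'c': node 0→0
i=1 'b': node 0→0
i=2 'd': node 0→1
i=3 'd': node 1→2  ** P0@[2:3]
i=4 'c': node 2→0 ·f
i=5 'a': node 0→0
i=6 'e': node 0→3  ** P1@[6:6]
i=7 'e': node 3→3 ·f  ** P1@[7:7]
i=8 'd': node 3→1 ·f
i=9 'e': node 1→3 ·f  ** P1@[9:9]
i=10 'e': node 3→3 ·f  ** P1@[10:10]
i=11 'b': node 3→0 ·f
i=12 'e': node 0→3  ** P1@[12:12]
i=13 'e': node 3→3 ·f  ** P1@[13:13]
i=14 'c': node 3→0 ·f
i=15 'd': node 0→1
i=16 'a': node 1→0 ·f
i=17 'd': node 0→1
i=18 'd': node 1→2  ** P0@[17:18]
i=19 'c': node 2→0 ·f
i=20 'e': node 0→3  ** P1@[20:20]
i=21 'a': node 3→0 ·f
i=22 'e': node 0→3  ** P1@[22:22]
i=23 'c': node 3→0 ·f
i=24 'd': node 0→1
i=25 'd': node 1→2  ** P0@[24:25]
i=26 'b': node 2→0 ·f
i=27 'd': node 0→1
i=28 'd': node 1→2  ** P0@[27:28]
i=29 'd': node 2→2 ·f  ** P0@[28:29]
i=30 'd': node 2→2 ·f  ** P0@[29:30]
i=31 'e': node 2→3 ·f  ** P1@[31:31]
i=32 'b': node 3→0 ·f
i=33 'b': node 0→0
i=34 'e': node 0→3  ** P1@[34:34]
i=35 'e': node 3→3 ·f  ** P1@[35:35]
i=36 'd': node 3→1 ·f
i=37 'a': node 1→0 ·f
i=38 'd': node 0→1
i=39 'd': node 1→2  ** P0@[38:39]
i=40 'b': node 2→0 ·f
i=41 'e': node 0→3  ** P1@[41:41]
i=42 'e': node 3→3 ·f  ** P1@[42:42]
i=43 'b': node 3→0 ·f
i=44 'c': node 0→0
i=45 'e': node 0→3  ** P1@[45:45]
i=46 'e': node 3→3 ·f  ** P1@[46:46]
i=47 'b': node 3→0 ·f
i=48 'e': node 0→3  ** P1@[48:48]
i=49 'd': node 3→1 ·f
i=50 'c': node 1→0 ·f
i=51 'c': node 0→0

Matches: [[3,0],[6,1],[7,1],[9,1],[10,1],[12,1],[13,1],[18,0],[20,1],[22,1],[25,0],[28,0],[29,0],[30,0],[31,1],[34,1],[35,1],[39,0],[41,1],[42,1],[45,1],[46,1],[48,1]]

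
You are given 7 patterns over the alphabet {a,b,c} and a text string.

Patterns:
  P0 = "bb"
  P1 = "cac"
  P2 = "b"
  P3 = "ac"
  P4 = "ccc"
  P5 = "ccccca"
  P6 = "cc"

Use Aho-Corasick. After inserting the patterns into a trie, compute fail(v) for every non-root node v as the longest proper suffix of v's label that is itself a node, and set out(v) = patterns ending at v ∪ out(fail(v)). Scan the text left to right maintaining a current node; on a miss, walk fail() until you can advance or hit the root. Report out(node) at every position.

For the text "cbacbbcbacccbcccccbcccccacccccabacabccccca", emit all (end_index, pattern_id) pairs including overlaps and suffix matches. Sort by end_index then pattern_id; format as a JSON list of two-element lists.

Build automaton:
Trie nodes:
  0='ε' goto a→6 b→1 c→3
  1='b' goto b→2  ←P2
  2='bb' goto ·  ←P0
  3='c' goto a→4 c→8
  4='ca' goto c→5
  5='cac' goto ·  ←P1
  6='a' goto c→7
  7='ac' goto ·  ←P3
  8='cc' goto c→9  ←P6
  9='ccc' goto c→10  ←P4
  10='cccc' goto c→11
  11='ccccc' goto a→12
  12='ccccca' goto ·  ←P5

BFS fail/out derivation:
  fail(1) 'b': from fail(0)=0 chase 'b': 0 ⇒ 0;  out={2}∪out(0)={2}
  fail(3) 'c': from fail(0)=0 chase 'c': 0 ⇒ 0;  out=∅∪out(0)=∅
  fail(6) 'a': from fail(0)=0 chase 'a': 0 ⇒ 0;  out=∅∪out(0)=∅
  fail(2) 'bb': from fail(1)=0 chase 'b': 0 ⇒ 1;  out={0}∪out(1)={0,2}
  fail(4) 'ca': from fail(3)=0 chase 'a': 0 ⇒ 6;  out=∅∪out(6)=∅
  fail(7) 'ac': from fail(6)=0 chase 'c': 0 ⇒ 3;  out={3}∪out(3)={3}
  fail(8) 'cc': from fail(3)=0 chase 'c': 0 ⇒ 3;  out={6}∪out(3)={6}
  fail(5) 'cac': from fail(4)=6 chase 'c': 6 ⇒ 7;  out={1}∪out(7)={1,3}
  fail(9) 'ccc': from fail(8)=3 chase 'c': 3 ⇒ 8;  out={4}∪out(8)={4,6}
  fail(10) 'cccc': from fail(9)=8 chase 'c': 8 ⇒ 9;  out=∅∪out(9)={4,6}
  fail(11) 'ccccc': from fail(10)=9 chase 'c': 9 ⇒ 10;  out=∅∪out(10)={4,6}
  fail(12) 'ccccca': from fail(11)=10 chase 'a': 10→9→8→3 ⇒ 4;  out={5}∪out(4)={5}

Run:
pos 0 'c': at 3
pos 1 'b': at 1 (fail-walked)  emit P2@[1:1]
pos 2 'a': at 6 (fail-walked)
pos 3 'c': at 7  emit P3@[2:3]
pos 4 'b': at 1 (fail-walked)  emit P2@[4:4]
pos 5 'b': at 2  emit P0@[4:5],P2@[5:5]
pos 6 'c': at 3 (fail-walked)
pos 7 'b': at 1 (fail-walked)  emit P2@[7:7]
pos 8 'a': at 6 (fail-walked)
pos 9 'c': at 7  emit P3@[8:9]
pos 10 'c': at 8 (fail-walked)  emit P6@[9:10]
pos 11 'c': at 9  emit P4@[9:11],P6@[10:11]
pos 12 'b': at 1 (fail-walked)  emit P2@[12:12]
pos 13 'c': at 3 (fail-walked)
pos 14 'c': at 8  emit P6@[13:14]
pos 15 'c': at 9  emit P4@[13:15],P6@[14:15]
pos 16 'c': at 10  emit P4@[14:16],P6@[15:16]
pos 17 'c': at 11  emit P4@[15:17],P6@[16:17]
pos 18 'b': at 1 (fail-walked)  emit P2@[18:18]
pos 19 'c': at 3 (fail-walked)
pos 20 'c': at 8  emit P6@[19:20]
pos 21 'c': at 9  emit P4@[19:21],P6@[20:21]
pos 22 'c': at 10  emit P4@[20:22],P6@[21:22]
pos 23 'c': at 11  emit P4@[21:23],P6@[22:23]
pos 24 'a': at 12  emit P5@[19:24]
pos 25 'c': at 5 (fail-walked)  emit P1@[23:25],P3@[24:25]
pos 26 'c': at 8 (fail-walked)  emit P6@[25:26]
pos 27 'c': at 9  emit P4@[25:27],P6@[26:27]
pos 28 'c': at 10  emit P4@[26:28],P6@[27:28]
pos 29 'c': at 11  emit P4@[27:29],P6@[28:29]
pos 30 'a': at 12  emit P5@[25:30]
pos 31 'b': at 1 (fail-walked)  emit P2@[31:31]
pos 32 'a': at 6 (fail-walked)
pos 33 'c': at 7  emit P3@[32:33]
pos 34 'a': at 4 (fail-walked)
pos 35 'b': at 1 (fail-walked)  emit P2@[35:35]
pos 36 'c': at 3 (fail-walked)
pos 37 'c': at 8  emit P6@[36:37]
pos 38 'c': at 9  emit P4@[36:38],P6@[37:38]
pos 39 'c': at 10  emit P4@[37:39],P6@[38:39]
pos 40 'c': at 11  emit P4@[38:40],P6@[39:40]
pos 41 'a': at 12  emit P5@[36:41]

Result: [[1,2],[3,3],[4,2],[5,0],[5,2],[7,2],[9,3],[10,6],[11,4],[11,6],[12,2],[14,6],[15,4],[15,6],[16,4],[16,6],[17,4],[17,6],[18,2],[20,6],[21,4],[21,6],[22,4],[22,6],[23,4],[23,6],[24,5],[25,1],[25,3],[26,6],[27,4],[27,6],[28,4],[28,6],[29,4],[29,6],[30,5],[31,2],[33,3],[35,2],[37,6],[38,4],[38,6],[39,4],[39,6],[40,4],[40,6],[41,5]]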